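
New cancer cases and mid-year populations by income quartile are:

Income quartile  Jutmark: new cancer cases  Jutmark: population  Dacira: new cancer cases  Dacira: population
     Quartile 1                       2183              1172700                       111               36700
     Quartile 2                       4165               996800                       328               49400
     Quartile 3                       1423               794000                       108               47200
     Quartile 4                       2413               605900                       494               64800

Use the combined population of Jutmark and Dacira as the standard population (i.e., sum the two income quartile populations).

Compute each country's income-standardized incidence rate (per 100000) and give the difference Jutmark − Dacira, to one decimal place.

Income-specific rates per 100000 for Jutmark: 186.15, 417.84, 179.22, 398.25.
For Dacira: 302.45, 663.97, 228.81, 762.35.
Combined standard total = 3767500; weights = 0.3210, 0.2777, 0.2233, 0.1780.
Jutmark: 0.3210×186.15 + 0.2777×417.84 + 0.2233×179.22 + 0.1780×398.25 = 286.6991 per 100000.
Dacira: 0.3210×302.45 + 0.2777×663.97 + 0.2233×228.81 + 0.1780×762.35 = 468.2713 per 100000.
Difference = 286.6991 − 468.2713 = -181.5722.

-181.6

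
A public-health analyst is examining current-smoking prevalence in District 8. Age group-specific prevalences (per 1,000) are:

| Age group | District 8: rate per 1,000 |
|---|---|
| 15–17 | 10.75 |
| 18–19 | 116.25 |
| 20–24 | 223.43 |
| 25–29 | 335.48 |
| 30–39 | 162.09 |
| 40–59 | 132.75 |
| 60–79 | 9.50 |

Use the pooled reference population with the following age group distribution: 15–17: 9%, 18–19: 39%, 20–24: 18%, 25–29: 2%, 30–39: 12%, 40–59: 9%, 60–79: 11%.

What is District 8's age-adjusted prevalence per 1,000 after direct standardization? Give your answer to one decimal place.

Standard weights: 0.09, 0.39, 0.18, 0.02, 0.12, 0.09, 0.11.
Standardized rate: 0.0900×10.75 + 0.3900×116.25 + 0.1800×223.43 + 0.0200×335.48 + 0.1200×162.09 + 0.0900×132.75 + 0.1100×9.50 = 125.6753 per 1,000.

125.7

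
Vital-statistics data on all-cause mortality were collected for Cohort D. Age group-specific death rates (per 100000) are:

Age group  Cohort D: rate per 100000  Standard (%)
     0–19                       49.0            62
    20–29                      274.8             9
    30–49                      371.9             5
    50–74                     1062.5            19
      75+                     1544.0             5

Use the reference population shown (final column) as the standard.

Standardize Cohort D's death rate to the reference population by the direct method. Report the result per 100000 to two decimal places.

352.78

Standard weights: 0.62, 0.09, 0.05, 0.19, 0.05.
Standardized rate: 0.6200×49.0 + 0.0900×274.8 + 0.0500×371.9 + 0.1900×1062.5 + 0.0500×1544.0 = 352.7820 per 100000.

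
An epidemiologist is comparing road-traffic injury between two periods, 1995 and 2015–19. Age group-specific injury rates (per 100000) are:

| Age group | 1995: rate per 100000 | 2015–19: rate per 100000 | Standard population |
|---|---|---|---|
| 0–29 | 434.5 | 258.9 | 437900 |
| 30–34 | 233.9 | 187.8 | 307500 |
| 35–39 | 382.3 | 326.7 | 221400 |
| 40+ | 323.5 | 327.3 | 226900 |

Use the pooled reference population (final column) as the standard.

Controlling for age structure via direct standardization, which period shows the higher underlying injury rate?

1995

Standard total = 1193700; weights = 0.3668, 0.2576, 0.1855, 0.1901.
1995: 0.3668×434.5 + 0.2576×233.9 + 0.1855×382.3 + 0.1901×323.5 = 352.0442 per 100000.
2015–19: 0.3668×258.9 + 0.2576×187.8 + 0.1855×326.7 + 0.1901×327.3 = 266.1611 per 100000.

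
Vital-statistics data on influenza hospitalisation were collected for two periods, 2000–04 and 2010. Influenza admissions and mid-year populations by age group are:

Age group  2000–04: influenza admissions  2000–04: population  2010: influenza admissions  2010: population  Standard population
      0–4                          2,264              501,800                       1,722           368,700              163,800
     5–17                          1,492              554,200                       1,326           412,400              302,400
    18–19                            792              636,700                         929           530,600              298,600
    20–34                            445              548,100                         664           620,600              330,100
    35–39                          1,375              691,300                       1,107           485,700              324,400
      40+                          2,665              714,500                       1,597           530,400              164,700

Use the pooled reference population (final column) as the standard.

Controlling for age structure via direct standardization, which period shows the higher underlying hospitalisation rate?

2010

Age-specific rates per 100,000 for 2000–04: 451.18, 269.22, 124.39, 81.19, 198.90, 372.99.
For 2010: 467.05, 321.53, 175.08, 106.99, 227.92, 301.09.
Standard total = 1,584,000; weights = 0.1034, 0.1909, 0.1885, 0.2084, 0.2048, 0.1040.
2000–04: 0.1034×451.18 + 0.1909×269.22 + 0.1885×124.39 + 0.2084×81.19 + 0.2048×198.90 + 0.1040×372.99 = 217.9370 per 100,000.
2010: 0.1034×467.05 + 0.1909×321.53 + 0.1885×175.08 + 0.2084×106.99 + 0.2048×227.92 + 0.1040×301.09 = 242.9667 per 100,000.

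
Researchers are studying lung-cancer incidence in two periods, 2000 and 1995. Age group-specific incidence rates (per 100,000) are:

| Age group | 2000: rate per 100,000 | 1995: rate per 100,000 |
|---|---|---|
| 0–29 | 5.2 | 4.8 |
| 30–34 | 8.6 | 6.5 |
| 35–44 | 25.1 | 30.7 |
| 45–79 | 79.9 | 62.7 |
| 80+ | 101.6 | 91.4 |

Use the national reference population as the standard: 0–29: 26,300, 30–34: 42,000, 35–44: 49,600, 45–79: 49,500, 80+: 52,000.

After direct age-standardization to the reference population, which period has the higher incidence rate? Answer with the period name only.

2000

Standard total = 219,400; weights = 0.1199, 0.1914, 0.2261, 0.2256, 0.2370.
2000: 0.1199×5.2 + 0.1914×8.6 + 0.2261×25.1 + 0.2256×79.9 + 0.2370×101.6 = 50.0509 per 100,000.
1995: 0.1199×4.8 + 0.1914×6.5 + 0.2261×30.7 + 0.2256×62.7 + 0.2370×91.4 = 44.5689 per 100,000.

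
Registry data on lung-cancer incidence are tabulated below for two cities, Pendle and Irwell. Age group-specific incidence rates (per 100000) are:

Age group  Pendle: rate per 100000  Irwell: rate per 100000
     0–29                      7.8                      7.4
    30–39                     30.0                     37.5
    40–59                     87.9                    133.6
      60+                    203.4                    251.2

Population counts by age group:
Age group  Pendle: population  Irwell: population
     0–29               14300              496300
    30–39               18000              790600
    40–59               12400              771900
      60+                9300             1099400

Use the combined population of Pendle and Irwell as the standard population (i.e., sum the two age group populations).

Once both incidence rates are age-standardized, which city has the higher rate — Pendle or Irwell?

Irwell

Combined standard total = 3212200; weights = 0.1590, 0.2517, 0.2442, 0.3452.
Pendle: 0.1590×7.8 + 0.2517×30.0 + 0.2442×87.9 + 0.3452×203.4 = 100.4577 per 100000.
Irwell: 0.1590×7.4 + 0.2517×37.5 + 0.2442×133.6 + 0.3452×251.2 = 129.9386 per 100000.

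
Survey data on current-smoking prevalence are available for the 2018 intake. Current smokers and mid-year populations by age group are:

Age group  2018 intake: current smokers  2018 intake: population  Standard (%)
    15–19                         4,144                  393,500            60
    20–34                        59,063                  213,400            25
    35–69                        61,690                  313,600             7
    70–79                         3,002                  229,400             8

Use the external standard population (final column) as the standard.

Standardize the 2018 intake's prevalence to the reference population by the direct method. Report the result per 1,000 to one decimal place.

Age-specific rates per 1,000 for the 2018 intake: 10.531, 276.771, 196.716, 13.086.
Standard weights: 0.60, 0.25, 0.07, 0.08.
Standardized rate: 0.6000×10.531 + 0.2500×276.771 + 0.0700×196.716 + 0.0800×13.086 = 90.3285 per 1,000.

90.3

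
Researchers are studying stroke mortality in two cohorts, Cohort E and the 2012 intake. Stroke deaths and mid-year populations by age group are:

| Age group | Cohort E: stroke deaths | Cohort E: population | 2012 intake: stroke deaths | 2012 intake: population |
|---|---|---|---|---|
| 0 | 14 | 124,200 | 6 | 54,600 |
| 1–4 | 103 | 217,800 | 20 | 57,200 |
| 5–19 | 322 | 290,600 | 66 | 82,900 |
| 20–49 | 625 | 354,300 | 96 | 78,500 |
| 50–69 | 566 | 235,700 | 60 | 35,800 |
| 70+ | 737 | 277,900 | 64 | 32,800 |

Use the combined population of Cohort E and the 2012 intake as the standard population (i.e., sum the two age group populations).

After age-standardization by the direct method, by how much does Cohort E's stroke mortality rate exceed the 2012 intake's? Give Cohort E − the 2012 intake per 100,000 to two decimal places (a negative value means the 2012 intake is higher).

43.41

Age-specific rates per 100,000 for Cohort E: 11.27, 47.29, 110.81, 176.40, 240.14, 265.20.
For the 2012 intake: 10.99, 34.97, 79.61, 122.29, 167.60, 195.12.
Combined standard total = 1,842,300; weights = 0.0971, 0.1493, 0.2027, 0.2349, 0.1474, 0.1686.
Cohort E: 0.0971×11.27 + 0.1493×47.29 + 0.2027×110.81 + 0.2349×176.40 + 0.1474×240.14 + 0.1686×265.20 = 152.1737 per 100,000.
The 2012 intake: 0.0971×10.99 + 0.1493×34.97 + 0.2027×79.61 + 0.2349×122.29 + 0.1474×167.60 + 0.1686×195.12 = 108.7617 per 100,000.
Difference = 152.1737 − 108.7617 = 43.4120.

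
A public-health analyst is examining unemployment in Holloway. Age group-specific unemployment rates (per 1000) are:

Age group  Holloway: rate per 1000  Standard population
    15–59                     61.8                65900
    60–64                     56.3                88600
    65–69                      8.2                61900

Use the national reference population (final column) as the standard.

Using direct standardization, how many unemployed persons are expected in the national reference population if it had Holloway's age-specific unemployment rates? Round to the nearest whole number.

9568

Expected unemployed persons = Σ (standard pop × age-specific rate ÷ 1000)
= 65900×61.8/1000 + 88600×56.3/1000 + 61900×8.2/1000
= 4072.62 + 4988.18 + 507.58 = 9568.38.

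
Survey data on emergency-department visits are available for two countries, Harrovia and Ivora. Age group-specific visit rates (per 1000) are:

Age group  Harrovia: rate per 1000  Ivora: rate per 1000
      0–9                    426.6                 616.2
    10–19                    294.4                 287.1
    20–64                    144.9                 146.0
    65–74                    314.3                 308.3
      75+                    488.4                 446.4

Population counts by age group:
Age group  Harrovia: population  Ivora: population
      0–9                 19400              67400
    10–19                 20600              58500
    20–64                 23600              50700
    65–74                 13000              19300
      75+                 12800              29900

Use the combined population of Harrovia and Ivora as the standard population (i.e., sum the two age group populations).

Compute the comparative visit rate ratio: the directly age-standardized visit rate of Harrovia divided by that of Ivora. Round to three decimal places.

Combined standard total = 315200; weights = 0.2754, 0.2510, 0.2357, 0.1025, 0.1355.
Harrovia: 0.2754×426.6 + 0.2510×294.4 + 0.2357×144.9 + 0.1025×314.3 + 0.1355×488.4 = 323.8850 per 1000.
Ivora: 0.2754×616.2 + 0.2510×287.1 + 0.2357×146.0 + 0.1025×308.3 + 0.1355×446.4 = 368.2200 per 1000.
Ratio = 323.8850 ÷ 368.2200 = 0.87960.

0.880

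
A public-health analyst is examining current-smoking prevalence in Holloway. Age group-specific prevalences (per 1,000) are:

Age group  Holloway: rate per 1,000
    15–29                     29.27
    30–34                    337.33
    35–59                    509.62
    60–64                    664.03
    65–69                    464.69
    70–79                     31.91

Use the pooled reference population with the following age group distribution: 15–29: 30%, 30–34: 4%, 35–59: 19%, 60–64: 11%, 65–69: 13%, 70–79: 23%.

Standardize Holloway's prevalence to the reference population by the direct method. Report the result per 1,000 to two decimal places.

Standard weights: 0.30, 0.04, 0.19, 0.11, 0.13, 0.23.
Standardized rate: 0.3000×29.27 + 0.0400×337.33 + 0.1900×509.62 + 0.1100×664.03 + 0.1300×464.69 + 0.2300×31.91 = 259.8943 per 1,000.

259.89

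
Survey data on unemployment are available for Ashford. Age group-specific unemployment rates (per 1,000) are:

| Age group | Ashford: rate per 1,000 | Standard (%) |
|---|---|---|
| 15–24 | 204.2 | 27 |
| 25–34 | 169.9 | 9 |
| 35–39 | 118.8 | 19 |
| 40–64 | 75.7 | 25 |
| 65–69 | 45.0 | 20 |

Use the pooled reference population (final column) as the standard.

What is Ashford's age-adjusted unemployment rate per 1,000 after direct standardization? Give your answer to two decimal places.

Standard weights: 0.27, 0.09, 0.19, 0.25, 0.20.
Standardized rate: 0.2700×204.2 + 0.0900×169.9 + 0.1900×118.8 + 0.2500×75.7 + 0.2000×45.0 = 120.9220 per 1,000.

120.92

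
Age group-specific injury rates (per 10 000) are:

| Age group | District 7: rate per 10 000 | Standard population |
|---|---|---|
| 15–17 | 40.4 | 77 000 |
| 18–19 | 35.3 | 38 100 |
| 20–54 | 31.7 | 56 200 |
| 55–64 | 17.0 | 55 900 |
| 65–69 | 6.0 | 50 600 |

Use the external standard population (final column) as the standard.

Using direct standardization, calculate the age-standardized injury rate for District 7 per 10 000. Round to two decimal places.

26.97

Standard total = 277 800; weights = 0.2772, 0.1371, 0.2023, 0.2012, 0.1821.
Standardized rate: 0.2772×40.4 + 0.1371×35.3 + 0.2023×31.7 + 0.2012×17.0 + 0.1821×6.0 = 26.9661 per 10 000.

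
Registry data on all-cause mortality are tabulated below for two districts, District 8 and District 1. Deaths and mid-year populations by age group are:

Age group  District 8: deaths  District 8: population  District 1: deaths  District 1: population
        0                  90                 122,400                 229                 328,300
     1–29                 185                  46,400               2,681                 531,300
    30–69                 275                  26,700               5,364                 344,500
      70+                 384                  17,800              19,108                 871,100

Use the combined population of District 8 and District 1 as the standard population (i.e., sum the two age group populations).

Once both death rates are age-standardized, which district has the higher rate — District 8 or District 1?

District 1

Age-specific rates per 100,000 for District 8: 73.53, 398.71, 1029.96, 2157.30.
For District 1: 69.75, 504.61, 1557.04, 2193.55.
Combined standard total = 2,288,500; weights = 0.1969, 0.2524, 0.1622, 0.3884.
District 8: 0.1969×73.53 + 0.2524×398.71 + 0.1622×1029.96 + 0.3884×2157.30 = 1120.1319 per 100,000.
District 1: 0.1969×69.75 + 0.2524×504.61 + 0.1622×1557.04 + 0.3884×2193.55 = 1245.6936 per 100,000.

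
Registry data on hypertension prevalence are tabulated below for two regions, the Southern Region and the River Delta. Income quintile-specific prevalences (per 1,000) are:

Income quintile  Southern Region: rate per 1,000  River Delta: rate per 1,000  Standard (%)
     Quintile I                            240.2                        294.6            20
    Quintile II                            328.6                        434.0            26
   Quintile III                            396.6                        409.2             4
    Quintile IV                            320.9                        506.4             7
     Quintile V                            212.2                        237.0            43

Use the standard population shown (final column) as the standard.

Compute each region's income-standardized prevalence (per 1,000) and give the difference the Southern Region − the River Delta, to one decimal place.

Standard weights: 0.20, 0.26, 0.04, 0.07, 0.43.
The Southern Region: 0.2000×240.2 + 0.2600×328.6 + 0.0400×396.6 + 0.0700×320.9 + 0.4300×212.2 = 263.0490 per 1,000.
The River Delta: 0.2000×294.6 + 0.2600×434.0 + 0.0400×409.2 + 0.0700×506.4 + 0.4300×237.0 = 325.4860 per 1,000.
Difference = 263.0490 − 325.4860 = -62.4370.

-62.4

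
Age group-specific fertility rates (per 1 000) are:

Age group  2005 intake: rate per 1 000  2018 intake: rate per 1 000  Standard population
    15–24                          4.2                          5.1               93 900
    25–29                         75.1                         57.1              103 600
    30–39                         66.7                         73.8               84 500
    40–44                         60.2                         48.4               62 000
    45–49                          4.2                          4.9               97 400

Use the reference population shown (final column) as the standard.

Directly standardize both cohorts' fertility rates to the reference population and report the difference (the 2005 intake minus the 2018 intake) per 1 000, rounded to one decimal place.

Standard total = 441 400; weights = 0.2127, 0.2347, 0.1914, 0.1405, 0.2207.
The 2005 intake: 0.2127×4.2 + 0.2347×75.1 + 0.1914×66.7 + 0.1405×60.2 + 0.2207×4.2 = 40.6714 per 1 000.
The 2018 intake: 0.2127×5.1 + 0.2347×57.1 + 0.1914×73.8 + 0.1405×48.4 + 0.2207×4.9 = 36.4944 per 1 000.
Difference = 40.6714 − 36.4944 = 4.1771.

4.2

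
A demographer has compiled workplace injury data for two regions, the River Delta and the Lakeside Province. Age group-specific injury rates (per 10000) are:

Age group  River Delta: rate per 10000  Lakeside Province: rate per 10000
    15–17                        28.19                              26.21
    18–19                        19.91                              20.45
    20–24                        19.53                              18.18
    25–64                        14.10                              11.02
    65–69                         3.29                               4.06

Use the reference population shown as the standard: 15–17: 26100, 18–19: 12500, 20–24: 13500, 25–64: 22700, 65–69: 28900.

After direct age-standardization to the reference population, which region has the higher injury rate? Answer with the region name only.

River Delta

Standard total = 103700; weights = 0.2517, 0.1205, 0.1302, 0.2189, 0.2787.
The River Delta: 0.2517×28.19 + 0.1205×19.91 + 0.1302×19.53 + 0.2189×14.10 + 0.2787×3.29 = 16.0409 per 10000.
The Lakeside Province: 0.2517×26.21 + 0.1205×20.45 + 0.1302×18.18 + 0.2189×11.02 + 0.2787×4.06 = 14.9723 per 10000.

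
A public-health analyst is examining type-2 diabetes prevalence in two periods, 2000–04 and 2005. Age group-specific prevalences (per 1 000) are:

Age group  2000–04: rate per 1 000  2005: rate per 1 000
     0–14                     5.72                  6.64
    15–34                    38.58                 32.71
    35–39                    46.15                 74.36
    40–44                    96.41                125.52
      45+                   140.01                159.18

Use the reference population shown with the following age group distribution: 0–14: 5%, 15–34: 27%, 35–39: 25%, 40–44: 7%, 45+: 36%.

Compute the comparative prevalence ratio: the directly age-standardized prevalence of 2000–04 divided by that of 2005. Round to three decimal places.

Standard weights: 0.05, 0.27, 0.25, 0.07, 0.36.
2000–04: 0.0500×5.72 + 0.2700×38.58 + 0.2500×46.15 + 0.0700×96.41 + 0.3600×140.01 = 79.3924 per 1 000.
2005: 0.0500×6.64 + 0.2700×32.71 + 0.2500×74.36 + 0.0700×125.52 + 0.3600×159.18 = 93.8449 per 1 000.
Ratio = 79.3924 ÷ 93.8449 = 0.84600.

0.846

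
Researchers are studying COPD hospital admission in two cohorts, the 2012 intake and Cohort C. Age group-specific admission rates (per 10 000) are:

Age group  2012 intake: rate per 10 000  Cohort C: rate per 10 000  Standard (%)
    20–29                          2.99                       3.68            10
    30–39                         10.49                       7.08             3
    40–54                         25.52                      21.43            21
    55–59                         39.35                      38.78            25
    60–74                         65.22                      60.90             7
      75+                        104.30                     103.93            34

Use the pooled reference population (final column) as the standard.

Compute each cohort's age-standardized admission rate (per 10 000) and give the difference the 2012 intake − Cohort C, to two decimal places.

Standard weights: 0.10, 0.03, 0.21, 0.25, 0.07, 0.34.
The 2012 intake: 0.1000×2.99 + 0.0300×10.49 + 0.2100×25.52 + 0.2500×39.35 + 0.0700×65.22 + 0.3400×104.30 = 55.8378 per 10 000.
Cohort C: 0.1000×3.68 + 0.0300×7.08 + 0.2100×21.43 + 0.2500×38.78 + 0.0700×60.90 + 0.3400×103.93 = 54.3749 per 10 000.
Difference = 55.8378 − 54.3749 = 1.4629.

1.46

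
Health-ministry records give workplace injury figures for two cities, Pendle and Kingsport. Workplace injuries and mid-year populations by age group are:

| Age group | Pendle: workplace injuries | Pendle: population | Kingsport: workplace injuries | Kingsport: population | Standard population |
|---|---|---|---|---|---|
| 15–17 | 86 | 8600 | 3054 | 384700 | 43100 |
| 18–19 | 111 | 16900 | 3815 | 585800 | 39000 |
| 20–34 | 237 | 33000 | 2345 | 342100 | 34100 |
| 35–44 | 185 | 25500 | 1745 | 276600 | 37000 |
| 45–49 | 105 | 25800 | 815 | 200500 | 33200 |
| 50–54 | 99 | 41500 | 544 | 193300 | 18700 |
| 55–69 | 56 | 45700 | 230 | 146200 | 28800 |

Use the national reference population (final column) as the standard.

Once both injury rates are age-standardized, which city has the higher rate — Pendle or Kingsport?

Age-specific rates per 10000 for Pendle: 100.00, 65.68, 71.82, 72.55, 40.70, 23.86, 12.25.
For Kingsport: 79.39, 65.12, 68.55, 63.09, 40.65, 28.14, 15.73.
Standard total = 233900; weights = 0.1843, 0.1667, 0.1458, 0.1582, 0.1419, 0.0799, 0.1231.
Pendle: 0.1843×100.00 + 0.1667×65.68 + 0.1458×71.82 + 0.1582×72.55 + 0.1419×40.70 + 0.0799×23.86 + 0.1231×12.25 = 60.5174 per 10000.
Kingsport: 0.1843×79.39 + 0.1667×65.12 + 0.1458×68.55 + 0.1582×63.09 + 0.1419×40.65 + 0.0799×28.14 + 0.1231×15.73 = 55.4168 per 10000.
The crude rates (44.62 vs 58.93) would put Kingsport higher, but that reflects its age composition; once standardized to a common age structure, Pendle has the higher underlying rate.

Pendle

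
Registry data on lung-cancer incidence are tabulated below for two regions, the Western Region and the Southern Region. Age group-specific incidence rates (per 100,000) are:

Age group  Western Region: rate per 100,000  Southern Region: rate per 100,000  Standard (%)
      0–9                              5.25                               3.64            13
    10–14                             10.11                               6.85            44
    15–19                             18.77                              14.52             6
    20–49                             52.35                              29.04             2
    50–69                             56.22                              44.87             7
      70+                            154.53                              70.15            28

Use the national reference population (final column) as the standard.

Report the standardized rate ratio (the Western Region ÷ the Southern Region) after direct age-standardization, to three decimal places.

1.966

Standard weights: 0.13, 0.44, 0.06, 0.02, 0.07, 0.28.
The Western Region: 0.1300×5.25 + 0.4400×10.11 + 0.0600×18.77 + 0.0200×52.35 + 0.0700×56.22 + 0.2800×154.53 = 54.5079 per 100,000.
The Southern Region: 0.1300×3.64 + 0.4400×6.85 + 0.0600×14.52 + 0.0200×29.04 + 0.0700×44.87 + 0.2800×70.15 = 27.7221 per 100,000.
Ratio = 54.5079 ÷ 27.7221 = 1.96623.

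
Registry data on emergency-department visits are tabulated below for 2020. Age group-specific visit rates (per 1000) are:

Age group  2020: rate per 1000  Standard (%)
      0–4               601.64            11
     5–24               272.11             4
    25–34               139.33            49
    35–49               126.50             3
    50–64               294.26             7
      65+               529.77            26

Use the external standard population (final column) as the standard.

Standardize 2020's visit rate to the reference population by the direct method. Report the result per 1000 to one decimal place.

307.5

Standard weights: 0.11, 0.04, 0.49, 0.03, 0.07, 0.26.
Standardized rate: 0.1100×601.64 + 0.0400×272.11 + 0.4900×139.33 + 0.0300×126.50 + 0.0700×294.26 + 0.2600×529.77 = 307.4699 per 1000.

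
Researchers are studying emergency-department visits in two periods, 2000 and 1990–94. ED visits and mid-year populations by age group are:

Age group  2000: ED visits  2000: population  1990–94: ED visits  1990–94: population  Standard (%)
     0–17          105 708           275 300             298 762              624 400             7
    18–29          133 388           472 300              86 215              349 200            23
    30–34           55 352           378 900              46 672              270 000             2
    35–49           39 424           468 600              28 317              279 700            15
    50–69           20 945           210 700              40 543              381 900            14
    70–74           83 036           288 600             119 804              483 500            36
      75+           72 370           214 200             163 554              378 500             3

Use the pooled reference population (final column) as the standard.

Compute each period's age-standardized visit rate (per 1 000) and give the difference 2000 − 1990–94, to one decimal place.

9.1

Age-specific rates per 1 000 for 2000: 383.974, 282.422, 146.086, 84.131, 99.407, 287.720, 337.862.
For 1990–94: 478.479, 246.893, 172.859, 101.241, 106.161, 247.785, 432.111.
Standard weights: 0.07, 0.23, 0.02, 0.15, 0.14, 0.36, 0.03.
2000: 0.0700×383.974 + 0.2300×282.422 + 0.0200×146.086 + 0.1500×84.131 + 0.1400×99.407 + 0.3600×287.720 + 0.0300×337.862 = 235.0087 per 1 000.
1990–94: 0.0700×478.479 + 0.2300×246.893 + 0.0200×172.859 + 0.1500×101.241 + 0.1400×106.161 + 0.3600×247.785 + 0.0300×432.111 = 225.9506 per 1 000.
Difference = 235.0087 − 225.9506 = 9.0581.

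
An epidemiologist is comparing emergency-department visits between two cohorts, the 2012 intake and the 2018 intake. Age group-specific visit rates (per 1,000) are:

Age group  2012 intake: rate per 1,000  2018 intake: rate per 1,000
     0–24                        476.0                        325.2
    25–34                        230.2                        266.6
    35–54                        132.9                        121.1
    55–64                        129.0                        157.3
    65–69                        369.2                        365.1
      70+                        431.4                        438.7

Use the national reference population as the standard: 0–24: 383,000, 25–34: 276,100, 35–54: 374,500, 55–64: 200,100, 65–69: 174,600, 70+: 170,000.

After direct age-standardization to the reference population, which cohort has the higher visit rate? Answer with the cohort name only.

2012 intake

Standard total = 1,578,300; weights = 0.2427, 0.1749, 0.2373, 0.1268, 0.1106, 0.1077.
The 2012 intake: 0.2427×476.0 + 0.1749×230.2 + 0.2373×132.9 + 0.1268×129.0 + 0.1106×369.2 + 0.1077×431.4 = 290.9779 per 1,000.
The 2018 intake: 0.2427×325.2 + 0.1749×266.6 + 0.2373×121.1 + 0.1268×157.3 + 0.1106×365.1 + 0.1077×438.7 = 261.8723 per 1,000.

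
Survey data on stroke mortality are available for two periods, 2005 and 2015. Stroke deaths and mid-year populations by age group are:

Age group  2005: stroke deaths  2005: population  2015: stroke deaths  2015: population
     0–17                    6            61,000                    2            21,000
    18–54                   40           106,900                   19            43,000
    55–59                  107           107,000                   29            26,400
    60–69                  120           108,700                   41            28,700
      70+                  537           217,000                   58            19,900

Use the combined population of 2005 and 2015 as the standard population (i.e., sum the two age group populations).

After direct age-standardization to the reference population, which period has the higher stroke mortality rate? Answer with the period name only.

Age-specific rates per 100,000 for 2005: 9.84, 37.42, 100.00, 110.40, 247.47.
For 2015: 9.52, 44.19, 109.85, 142.86, 291.46.
Combined standard total = 739,600; weights = 0.1109, 0.2027, 0.1804, 0.1858, 0.3203.
2005: 0.1109×9.84 + 0.2027×37.42 + 0.1804×100.00 + 0.1858×110.40 + 0.3203×247.47 = 126.4852 per 100,000.
2015: 0.1109×9.52 + 0.2027×44.19 + 0.1804×109.85 + 0.1858×142.86 + 0.3203×291.46 = 149.7202 per 100,000.
The crude rates (134.87 vs 107.19) would put 2005 higher, but that reflects its age composition; once standardized to a common age structure, 2015 has the higher underlying rate.

2015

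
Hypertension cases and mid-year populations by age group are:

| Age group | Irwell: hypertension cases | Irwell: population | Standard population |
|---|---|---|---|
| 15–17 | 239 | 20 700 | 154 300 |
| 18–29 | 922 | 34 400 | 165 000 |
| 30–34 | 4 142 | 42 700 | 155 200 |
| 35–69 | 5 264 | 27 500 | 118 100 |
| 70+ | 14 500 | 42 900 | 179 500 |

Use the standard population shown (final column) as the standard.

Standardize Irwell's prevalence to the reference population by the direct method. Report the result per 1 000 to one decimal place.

135.4

Age-specific rates per 1 000 for Irwell: 11.546, 26.802, 97.002, 191.418, 337.995.
Standard total = 772 100; weights = 0.1998, 0.2137, 0.2010, 0.1530, 0.2325.
Standardized rate: 0.1998×11.546 + 0.2137×26.802 + 0.2010×97.002 + 0.1530×191.418 + 0.2325×337.995 = 135.3909 per 1 000.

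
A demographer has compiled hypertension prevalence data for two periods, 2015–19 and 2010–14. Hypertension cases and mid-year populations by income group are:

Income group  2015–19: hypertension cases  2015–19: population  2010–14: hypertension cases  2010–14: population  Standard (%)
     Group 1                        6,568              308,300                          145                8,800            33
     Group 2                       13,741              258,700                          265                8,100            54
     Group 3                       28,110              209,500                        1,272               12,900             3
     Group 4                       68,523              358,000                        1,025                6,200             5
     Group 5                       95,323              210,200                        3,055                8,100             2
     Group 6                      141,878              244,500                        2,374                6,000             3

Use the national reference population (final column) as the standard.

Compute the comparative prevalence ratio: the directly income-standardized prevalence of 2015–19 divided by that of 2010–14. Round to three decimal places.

1.410

Income-specific rates per 1,000 for 2015–19: 21.304, 53.116, 134.177, 191.405, 453.487, 580.278.
For 2010–14: 16.477, 32.716, 98.605, 165.323, 377.160, 395.667.
Standard weights: 0.33, 0.54, 0.03, 0.05, 0.02, 0.03.
2015–19: 0.3300×21.304 + 0.5400×53.116 + 0.0300×134.177 + 0.0500×191.405 + 0.0200×453.487 + 0.0300×580.278 = 75.7863 per 1,000.
2010–14: 0.3300×16.477 + 0.5400×32.716 + 0.0300×98.605 + 0.0500×165.323 + 0.0200×377.160 + 0.0300×395.667 = 53.7416 per 1,000.
Ratio = 75.7863 ÷ 53.7416 = 1.41020.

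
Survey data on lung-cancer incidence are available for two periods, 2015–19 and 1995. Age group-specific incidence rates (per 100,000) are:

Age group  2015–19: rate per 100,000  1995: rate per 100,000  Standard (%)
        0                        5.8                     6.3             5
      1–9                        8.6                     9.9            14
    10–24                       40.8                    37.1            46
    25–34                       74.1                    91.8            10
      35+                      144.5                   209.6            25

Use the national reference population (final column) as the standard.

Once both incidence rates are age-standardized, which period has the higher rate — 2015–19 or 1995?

Standard weights: 0.05, 0.14, 0.46, 0.10, 0.25.
2015–19: 0.0500×5.8 + 0.1400×8.6 + 0.4600×40.8 + 0.1000×74.1 + 0.2500×144.5 = 63.7970 per 100,000.
1995: 0.0500×6.3 + 0.1400×9.9 + 0.4600×37.1 + 0.1000×91.8 + 0.2500×209.6 = 80.3470 per 100,000.

1995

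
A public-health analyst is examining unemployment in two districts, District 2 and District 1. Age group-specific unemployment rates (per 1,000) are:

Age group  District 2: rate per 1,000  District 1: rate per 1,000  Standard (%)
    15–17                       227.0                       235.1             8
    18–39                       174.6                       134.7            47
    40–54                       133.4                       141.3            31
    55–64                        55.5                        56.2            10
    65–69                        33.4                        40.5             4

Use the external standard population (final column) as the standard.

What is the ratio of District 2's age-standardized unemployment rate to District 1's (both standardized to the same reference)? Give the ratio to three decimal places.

Standard weights: 0.08, 0.47, 0.31, 0.10, 0.04.
District 2: 0.0800×227.0 + 0.4700×174.6 + 0.3100×133.4 + 0.1000×55.5 + 0.0400×33.4 = 148.4620 per 1,000.
District 1: 0.0800×235.1 + 0.4700×134.7 + 0.3100×141.3 + 0.1000×56.2 + 0.0400×40.5 = 133.1600 per 1,000.
Ratio = 148.4620 ÷ 133.1600 = 1.11491.

1.115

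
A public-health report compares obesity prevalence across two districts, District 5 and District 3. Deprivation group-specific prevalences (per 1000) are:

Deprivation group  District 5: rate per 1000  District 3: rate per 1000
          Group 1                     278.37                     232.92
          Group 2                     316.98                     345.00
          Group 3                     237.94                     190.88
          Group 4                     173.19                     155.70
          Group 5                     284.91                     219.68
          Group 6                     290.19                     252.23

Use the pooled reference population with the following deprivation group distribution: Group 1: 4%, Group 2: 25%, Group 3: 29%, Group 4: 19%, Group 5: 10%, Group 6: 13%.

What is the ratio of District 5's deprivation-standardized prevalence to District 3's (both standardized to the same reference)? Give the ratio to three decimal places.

1.099

Standard weights: 0.04, 0.25, 0.29, 0.19, 0.10, 0.13.
District 5: 0.0400×278.37 + 0.2500×316.98 + 0.2900×237.94 + 0.1900×173.19 + 0.1000×284.91 + 0.1300×290.19 = 258.5042 per 1000.
District 3: 0.0400×232.92 + 0.2500×345.00 + 0.2900×190.88 + 0.1900×155.70 + 0.1000×219.68 + 0.1300×252.23 = 235.2629 per 1000.
Ratio = 258.5042 ÷ 235.2629 = 1.09879.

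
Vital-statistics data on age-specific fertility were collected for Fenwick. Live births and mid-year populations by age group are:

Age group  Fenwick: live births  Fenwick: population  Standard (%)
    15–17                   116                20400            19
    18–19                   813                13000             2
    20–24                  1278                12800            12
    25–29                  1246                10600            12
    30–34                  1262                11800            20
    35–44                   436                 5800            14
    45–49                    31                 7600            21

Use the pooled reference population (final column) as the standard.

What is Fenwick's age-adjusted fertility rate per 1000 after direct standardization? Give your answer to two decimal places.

61.19

Age-specific rates per 1000 for Fenwick: 5.686, 62.538, 99.844, 117.547, 106.949, 75.172, 4.079.
Standard weights: 0.19, 0.02, 0.12, 0.12, 0.20, 0.14, 0.21.
Standardized rate: 0.1900×5.686 + 0.0200×62.538 + 0.1200×99.844 + 0.1200×117.547 + 0.2000×106.949 + 0.1400×75.172 + 0.2100×4.079 = 61.1886 per 1000.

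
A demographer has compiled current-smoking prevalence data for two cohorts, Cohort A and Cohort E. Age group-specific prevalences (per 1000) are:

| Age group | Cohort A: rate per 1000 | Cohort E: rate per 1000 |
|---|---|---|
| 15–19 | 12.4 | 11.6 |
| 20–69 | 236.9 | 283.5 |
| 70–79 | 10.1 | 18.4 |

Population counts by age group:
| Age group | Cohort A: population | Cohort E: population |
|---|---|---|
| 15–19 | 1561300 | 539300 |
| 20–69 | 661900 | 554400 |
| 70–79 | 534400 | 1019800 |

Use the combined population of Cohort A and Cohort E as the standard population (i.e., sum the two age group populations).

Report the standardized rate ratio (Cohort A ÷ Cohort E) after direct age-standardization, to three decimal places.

0.829

Combined standard total = 4871100; weights = 0.4312, 0.2497, 0.3191.
Cohort A: 0.4312×12.4 + 0.2497×236.9 + 0.3191×10.1 = 67.7232 per 1000.
Cohort E: 0.4312×11.6 + 0.2497×283.5 + 0.3191×18.4 = 81.6623 per 1000.
Ratio = 67.7232 ÷ 81.6623 = 0.82931.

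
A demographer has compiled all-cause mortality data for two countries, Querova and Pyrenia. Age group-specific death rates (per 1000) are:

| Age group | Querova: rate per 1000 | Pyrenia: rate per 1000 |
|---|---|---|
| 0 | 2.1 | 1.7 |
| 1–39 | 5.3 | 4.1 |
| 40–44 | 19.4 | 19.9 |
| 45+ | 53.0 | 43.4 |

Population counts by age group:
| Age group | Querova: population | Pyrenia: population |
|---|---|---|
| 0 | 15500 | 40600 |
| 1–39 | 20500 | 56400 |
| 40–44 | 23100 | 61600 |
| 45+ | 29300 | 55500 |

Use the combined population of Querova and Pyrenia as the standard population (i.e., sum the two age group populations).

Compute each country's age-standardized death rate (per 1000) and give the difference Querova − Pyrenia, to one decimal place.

2.9

Combined standard total = 302500; weights = 0.1855, 0.2542, 0.2800, 0.2803.
Querova: 0.1855×2.1 + 0.2542×5.3 + 0.2800×19.4 + 0.2803×53.0 = 22.0263 per 1000.
Pyrenia: 0.1855×1.7 + 0.2542×4.1 + 0.2800×19.9 + 0.2803×43.4 = 19.0959 per 1000.
Difference = 22.0263 − 19.0959 = 2.9304.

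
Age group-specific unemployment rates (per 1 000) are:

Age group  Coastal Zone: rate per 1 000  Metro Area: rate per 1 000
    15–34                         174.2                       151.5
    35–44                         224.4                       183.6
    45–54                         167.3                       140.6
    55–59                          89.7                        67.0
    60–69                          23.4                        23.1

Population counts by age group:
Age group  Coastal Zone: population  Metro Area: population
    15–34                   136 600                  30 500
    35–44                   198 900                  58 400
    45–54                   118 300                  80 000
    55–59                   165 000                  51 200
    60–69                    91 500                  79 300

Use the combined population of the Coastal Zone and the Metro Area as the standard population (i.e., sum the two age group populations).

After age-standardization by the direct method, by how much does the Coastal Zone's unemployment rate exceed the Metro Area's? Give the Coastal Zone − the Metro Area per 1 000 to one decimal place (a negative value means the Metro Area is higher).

24.3

Combined standard total = 1 009 700; weights = 0.1655, 0.2548, 0.1964, 0.2141, 0.1692.
The Coastal Zone: 0.1655×174.2 + 0.2548×224.4 + 0.1964×167.3 + 0.2141×89.7 + 0.1692×23.4 = 142.0347 per 1 000.
The Metro Area: 0.1655×151.5 + 0.2548×183.6 + 0.1964×140.6 + 0.2141×67.0 + 0.1692×23.1 = 117.7258 per 1 000.
Difference = 142.0347 − 117.7258 = 24.3088.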